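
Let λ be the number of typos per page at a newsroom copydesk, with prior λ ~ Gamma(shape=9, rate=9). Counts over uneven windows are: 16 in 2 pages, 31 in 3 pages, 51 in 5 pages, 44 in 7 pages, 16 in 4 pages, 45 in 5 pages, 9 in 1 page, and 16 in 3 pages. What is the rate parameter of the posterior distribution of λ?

39

Total count: 16 + 31 + 51 + 44 + 16 + 45 + 9 + 16 = 228.
Total exposure: 2 + 3 + 5 + 7 + 4 + 5 + 1 + 3 = 30 pages.
Posterior: α' = 9 + 228 = 237, β' = 9 + 30 = 39.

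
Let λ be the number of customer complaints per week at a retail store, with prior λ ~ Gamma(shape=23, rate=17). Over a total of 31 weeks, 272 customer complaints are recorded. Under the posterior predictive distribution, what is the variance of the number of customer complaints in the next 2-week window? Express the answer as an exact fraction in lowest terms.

Total count 272 over total exposure 31 weeks.
Gamma(α, β) with Poisson data over total exposure Σt gives posterior Gamma(α+Σx, β+Σt) = Gamma(295, 48).
The posterior predictive for a window of length T is Negative Binomial with variance T·α'·(β'+T)/β'² = 2·295·50/2304 = 7375/576.

7375/576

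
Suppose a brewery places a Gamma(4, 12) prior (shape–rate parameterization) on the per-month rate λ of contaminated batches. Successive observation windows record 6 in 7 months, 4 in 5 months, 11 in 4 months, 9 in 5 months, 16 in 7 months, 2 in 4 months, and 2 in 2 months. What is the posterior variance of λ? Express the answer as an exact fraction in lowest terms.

Total count: 6 + 4 + 11 + 9 + 16 + 2 + 2 = 50.
Total exposure: 7 + 5 + 4 + 5 + 7 + 4 + 2 = 34 months.
Gamma(α, β) with Poisson data over total exposure Σt gives posterior Gamma(α+Σx, β+Σt) = Gamma(54, 46).
Posterior variance = α'/β'² = 54/2116 = 27/1058.

27/1058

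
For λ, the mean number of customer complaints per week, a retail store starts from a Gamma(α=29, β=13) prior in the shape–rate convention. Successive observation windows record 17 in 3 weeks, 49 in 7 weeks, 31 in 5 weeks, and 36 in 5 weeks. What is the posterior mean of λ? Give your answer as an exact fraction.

54/11

Total count: 17 + 49 + 31 + 36 = 133.
Total exposure: 3 + 7 + 5 + 5 = 20 weeks.
By Gamma–Poisson conjugacy, the posterior is Gamma(α + Σx, β + Σt) = Gamma(29 + 133, 13 + 20) = Gamma(162, 33).
Posterior mean = α'/β' = 162/33 = 54/11.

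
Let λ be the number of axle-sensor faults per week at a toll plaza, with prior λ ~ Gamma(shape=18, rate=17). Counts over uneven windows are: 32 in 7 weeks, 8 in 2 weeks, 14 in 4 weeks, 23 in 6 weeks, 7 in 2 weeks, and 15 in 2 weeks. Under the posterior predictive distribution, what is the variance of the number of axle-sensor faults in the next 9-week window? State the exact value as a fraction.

Total count: 32 + 8 + 14 + 23 + 7 + 15 = 99.
Total exposure: 7 + 2 + 4 + 6 + 2 + 2 = 23 weeks.
Conjugate update: add total count to the shape and total exposure to the rate, giving Gamma(117, 40).
The posterior predictive for a window of length T is Negative Binomial with variance T·α'·(β'+T)/β'² = 9·117·49/1600 = 51597/1600.

51597/1600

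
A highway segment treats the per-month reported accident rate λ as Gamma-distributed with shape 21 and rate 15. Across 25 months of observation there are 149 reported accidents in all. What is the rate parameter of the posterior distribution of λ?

40

Total count 149 over total exposure 25 months.
Posterior: α' = 21 + 149 = 170, β' = 15 + 25 = 40.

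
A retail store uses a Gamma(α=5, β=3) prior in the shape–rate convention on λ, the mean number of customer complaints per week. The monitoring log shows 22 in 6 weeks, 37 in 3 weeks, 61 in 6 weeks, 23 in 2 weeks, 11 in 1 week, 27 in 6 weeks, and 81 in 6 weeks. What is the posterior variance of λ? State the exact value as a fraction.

Total count: 22 + 37 + 61 + 23 + 11 + 27 + 81 = 262.
Total exposure: 6 + 3 + 6 + 2 + 1 + 6 + 6 = 30 weeks.
Posterior: α' = 5 + 262 = 267, β' = 3 + 30 = 33.
Posterior variance = α'/β'² = 267/1089 = 89/363.

89/363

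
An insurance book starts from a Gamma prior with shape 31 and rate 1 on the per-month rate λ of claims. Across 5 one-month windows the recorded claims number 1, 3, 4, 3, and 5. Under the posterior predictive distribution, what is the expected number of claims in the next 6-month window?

47

Total count: 1 + 3 + 4 + 3 + 5 = 16.
Total exposure: 5 months.
Posterior: α' = 31 + 16 = 47, β' = 1 + 5 = 6.
Predictive mean over a 6-month window = T·E[λ|data] = 6·47/6 = 47.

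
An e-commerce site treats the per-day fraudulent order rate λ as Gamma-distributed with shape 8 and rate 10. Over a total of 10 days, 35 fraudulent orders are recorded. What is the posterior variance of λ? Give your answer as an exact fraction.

Total count 35 over total exposure 10 days.
Gamma(α, β) with Poisson data over total exposure Σt gives posterior Gamma(α+Σx, β+Σt) = Gamma(43, 20).
Posterior variance = α'/β'² = 43/400.

43/400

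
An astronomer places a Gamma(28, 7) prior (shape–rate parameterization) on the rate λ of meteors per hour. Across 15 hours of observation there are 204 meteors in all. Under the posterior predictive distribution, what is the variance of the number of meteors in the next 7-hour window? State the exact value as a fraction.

Total count 204 over total exposure 15 hours.
Posterior: α' = 28 + 204 = 232, β' = 7 + 15 = 22.
The posterior predictive for a window of length T is Negative Binomial with variance T·α'·(β'+T)/β'² = 7·232·29/484 = 11774/121.

11774/121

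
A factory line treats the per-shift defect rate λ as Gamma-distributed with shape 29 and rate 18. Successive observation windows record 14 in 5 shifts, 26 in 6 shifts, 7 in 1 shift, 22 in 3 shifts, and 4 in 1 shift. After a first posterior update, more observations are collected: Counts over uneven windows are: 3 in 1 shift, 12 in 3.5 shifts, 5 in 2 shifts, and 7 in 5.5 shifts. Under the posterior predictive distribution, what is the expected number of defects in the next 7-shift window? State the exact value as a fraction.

Total count: 14 + 26 + 7 + 22 + 4 = 73.
Total exposure: 5 + 6 + 1 + 3 + 1 = 16 shifts.
After the first batch: Gamma(29 + 73, 18 + 16) = Gamma(102, 34).
Total count: 3 + 12 + 5 + 7 = 27.
Total exposure: 1 + 3.5 + 2 + 5.5 = 12 shifts.
After the second batch: Gamma(102 + 27, 34 + 12) = Gamma(129, 46).
Predictive mean over a 7-shift window = T·E[λ|data] = 7·129/46 = 903/46.

903/46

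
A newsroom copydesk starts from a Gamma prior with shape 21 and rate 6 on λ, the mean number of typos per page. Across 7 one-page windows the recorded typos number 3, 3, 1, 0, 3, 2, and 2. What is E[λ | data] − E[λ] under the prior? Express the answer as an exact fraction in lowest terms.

Total count: 3 + 3 + 1 + 0 + 3 + 2 + 2 = 14.
Total exposure: 7 pages.
Posterior: α' = 21 + 14 = 35, β' = 6 + 7 = 13.
Posterior mean = 35/13 = 35/13; prior mean = 21/6 = 7/2. Difference = 35/13 − 7/2 = -21/26.

-21/26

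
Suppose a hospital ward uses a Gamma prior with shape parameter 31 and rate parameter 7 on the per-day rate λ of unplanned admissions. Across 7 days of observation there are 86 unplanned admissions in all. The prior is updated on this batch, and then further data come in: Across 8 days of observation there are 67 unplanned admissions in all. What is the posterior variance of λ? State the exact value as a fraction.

46/121

Total count 86 over total exposure 7 days.
After the first batch: Gamma(31 + 86, 7 + 7) = Gamma(117, 14).
Total count 67 over total exposure 8 days.
After the second batch: Gamma(117 + 67, 14 + 8) = Gamma(184, 22).
Posterior variance = α'/β'² = 184/484 = 46/121.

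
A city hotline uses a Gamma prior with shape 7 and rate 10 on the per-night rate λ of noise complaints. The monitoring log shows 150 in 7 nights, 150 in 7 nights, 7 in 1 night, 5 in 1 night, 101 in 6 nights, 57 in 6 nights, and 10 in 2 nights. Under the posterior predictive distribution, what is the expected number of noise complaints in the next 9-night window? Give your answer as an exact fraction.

4383/40

Total count: 150 + 150 + 7 + 5 + 101 + 57 + 10 = 480.
Total exposure: 7 + 7 + 1 + 1 + 6 + 6 + 2 = 30 nights.
Gamma(α, β) with Poisson data over total exposure Σt gives posterior Gamma(α+Σx, β+Σt) = Gamma(487, 40).
Predictive mean over a 9-night window = T·E[λ|data] = 9·487/40 = 4383/40.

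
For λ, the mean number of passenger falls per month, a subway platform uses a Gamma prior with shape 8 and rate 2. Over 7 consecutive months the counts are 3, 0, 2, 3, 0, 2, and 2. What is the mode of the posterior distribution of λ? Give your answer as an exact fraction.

Total count: 3 + 0 + 2 + 3 + 0 + 2 + 2 = 12.
Total exposure: 7 months.
Posterior: α' = 8 + 12 = 20, β' = 2 + 7 = 9.
Posterior mode = (α'−1)/β' = 19/9.

19/9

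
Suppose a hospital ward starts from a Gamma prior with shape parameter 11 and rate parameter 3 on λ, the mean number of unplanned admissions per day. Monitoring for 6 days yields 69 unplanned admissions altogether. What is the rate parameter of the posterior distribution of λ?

Total count 69 over total exposure 6 days.
By Gamma–Poisson conjugacy, the posterior is Gamma(α + Σx, β + Σt) = Gamma(11 + 69, 3 + 6) = Gamma(80, 9).

9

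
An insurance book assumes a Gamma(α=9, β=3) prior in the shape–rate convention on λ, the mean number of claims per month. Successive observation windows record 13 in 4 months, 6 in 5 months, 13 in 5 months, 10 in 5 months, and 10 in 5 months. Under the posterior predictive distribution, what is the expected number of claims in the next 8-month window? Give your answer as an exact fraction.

488/27

Total count: 13 + 6 + 13 + 10 + 10 = 52.
Total exposure: 4 + 5 + 5 + 5 + 5 = 24 months.
Gamma(α, β) with Poisson data over total exposure Σt gives posterior Gamma(α+Σx, β+Σt) = Gamma(61, 27).
Predictive mean over an 8-month window = T·E[λ|data] = 8·61/27 = 488/27.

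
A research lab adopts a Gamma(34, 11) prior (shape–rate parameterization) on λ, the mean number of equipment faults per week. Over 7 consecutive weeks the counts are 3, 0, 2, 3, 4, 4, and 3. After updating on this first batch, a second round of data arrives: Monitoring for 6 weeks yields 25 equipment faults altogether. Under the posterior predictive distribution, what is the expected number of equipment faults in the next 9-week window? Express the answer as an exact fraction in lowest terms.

117/4

Total count: 3 + 0 + 2 + 3 + 4 + 4 + 3 = 19.
Total exposure: 7 weeks.
After the first batch: Gamma(34 + 19, 11 + 7) = Gamma(53, 18).
Total count 25 over total exposure 6 weeks.
After the second batch: Gamma(53 + 25, 18 + 6) = Gamma(78, 24).
Predictive mean over a 9-week window = T·E[λ|data] = 9·78/24 = 117/4.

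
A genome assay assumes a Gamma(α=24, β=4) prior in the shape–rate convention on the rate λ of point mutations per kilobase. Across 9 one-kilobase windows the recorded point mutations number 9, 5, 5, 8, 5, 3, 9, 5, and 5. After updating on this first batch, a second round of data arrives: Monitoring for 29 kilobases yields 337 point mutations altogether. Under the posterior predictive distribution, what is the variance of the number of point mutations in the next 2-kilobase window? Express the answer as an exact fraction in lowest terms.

Total count: 9 + 5 + 5 + 8 + 5 + 3 + 9 + 5 + 5 = 54.
Total exposure: 9 kilobases.
After the first batch: Gamma(24 + 54, 4 + 9) = Gamma(78, 13).
Total count 337 over total exposure 29 kilobases.
After the second batch: Gamma(78 + 337, 13 + 29) = Gamma(415, 42).
The posterior predictive for a window of length T is Negative Binomial with variance T·α'·(β'+T)/β'² = 2·415·44/1764 = 9130/441.

9130/441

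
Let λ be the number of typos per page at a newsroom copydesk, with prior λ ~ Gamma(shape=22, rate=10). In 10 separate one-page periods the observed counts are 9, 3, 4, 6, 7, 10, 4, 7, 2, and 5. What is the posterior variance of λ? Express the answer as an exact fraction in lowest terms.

Total count: 9 + 3 + 4 + 6 + 7 + 10 + 4 + 7 + 2 + 5 = 57.
Total exposure: 10 pages.
The Gamma prior is conjugate for the Poisson rate, so λ | data ~ Gamma(22+57, 10+10) = Gamma(79, 20).
Posterior variance = α'/β'² = 79/400.

79/400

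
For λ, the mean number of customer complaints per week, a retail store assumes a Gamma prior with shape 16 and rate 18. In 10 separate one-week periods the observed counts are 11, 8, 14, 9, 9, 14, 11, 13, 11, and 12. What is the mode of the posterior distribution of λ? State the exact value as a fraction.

Total count: 11 + 8 + 14 + 9 + 9 + 14 + 11 + 13 + 11 + 12 = 112.
Total exposure: 10 weeks.
By Gamma–Poisson conjugacy, the posterior is Gamma(α + Σx, β + Σt) = Gamma(16 + 112, 18 + 10) = Gamma(128, 28).
Posterior mode = (α'−1)/β' = 127/28.

127/28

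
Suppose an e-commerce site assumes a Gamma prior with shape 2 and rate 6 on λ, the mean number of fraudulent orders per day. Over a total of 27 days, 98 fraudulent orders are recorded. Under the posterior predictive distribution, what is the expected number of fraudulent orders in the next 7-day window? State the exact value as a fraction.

700/33

Total count 98 over total exposure 27 days.
Posterior: α' = 2 + 98 = 100, β' = 6 + 27 = 33.
Predictive mean over a 7-day window = T·E[λ|data] = 7·100/33 = 700/33.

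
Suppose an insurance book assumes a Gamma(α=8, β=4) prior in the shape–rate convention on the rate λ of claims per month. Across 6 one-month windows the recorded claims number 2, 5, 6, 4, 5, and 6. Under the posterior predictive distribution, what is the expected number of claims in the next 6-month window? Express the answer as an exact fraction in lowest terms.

Total count: 2 + 5 + 6 + 4 + 5 + 6 = 28.
Total exposure: 6 months.
By Gamma–Poisson conjugacy, the posterior is Gamma(α + Σx, β + Σt) = Gamma(8 + 28, 4 + 6) = Gamma(36, 10).
Predictive mean over a 6-month window = T·E[λ|data] = 6·36/10 = 108/5.

108/5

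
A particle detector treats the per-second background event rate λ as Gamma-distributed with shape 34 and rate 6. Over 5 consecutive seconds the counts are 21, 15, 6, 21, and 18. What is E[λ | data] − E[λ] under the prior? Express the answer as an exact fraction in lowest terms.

Total count: 21 + 15 + 6 + 21 + 18 = 81.
Total exposure: 5 seconds.
The Gamma prior is conjugate for the Poisson rate, so λ | data ~ Gamma(34+81, 6+5) = Gamma(115, 11).
Posterior mean = 115/11 = 115/11; prior mean = 34/6 = 17/3. Difference = 115/11 − 17/3 = 158/33.

158/33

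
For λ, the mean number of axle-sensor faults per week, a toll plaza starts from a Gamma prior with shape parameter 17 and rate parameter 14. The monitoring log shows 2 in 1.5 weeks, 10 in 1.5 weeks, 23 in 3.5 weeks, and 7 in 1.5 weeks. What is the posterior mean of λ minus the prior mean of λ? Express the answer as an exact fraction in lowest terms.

113/77

Total count: 2 + 10 + 23 + 7 = 42.
Total exposure: 1.5 + 1.5 + 3.5 + 1.5 = 8 weeks.
Gamma(α, β) with Poisson data over total exposure Σt gives posterior Gamma(α+Σx, β+Σt) = Gamma(59, 22).
Posterior mean = 59/22 = 59/22; prior mean = 17/14 = 17/14. Difference = 59/22 − 17/14 = 113/77.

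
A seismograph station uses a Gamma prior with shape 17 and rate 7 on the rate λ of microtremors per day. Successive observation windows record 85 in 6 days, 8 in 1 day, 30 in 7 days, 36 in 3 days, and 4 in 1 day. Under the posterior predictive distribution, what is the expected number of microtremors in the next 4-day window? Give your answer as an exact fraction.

144/5

Total count: 85 + 8 + 30 + 36 + 4 = 163.
Total exposure: 6 + 1 + 7 + 3 + 1 = 18 days.
The Gamma prior is conjugate for the Poisson rate, so λ | data ~ Gamma(17+163, 7+18) = Gamma(180, 25).
Predictive mean over a 4-day window = T·E[λ|data] = 4·180/25 = 144/5.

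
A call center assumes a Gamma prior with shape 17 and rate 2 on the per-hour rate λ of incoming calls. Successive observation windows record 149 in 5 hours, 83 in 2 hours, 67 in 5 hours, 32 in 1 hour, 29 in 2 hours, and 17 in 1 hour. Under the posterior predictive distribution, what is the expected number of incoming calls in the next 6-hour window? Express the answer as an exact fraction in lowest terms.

Total count: 149 + 83 + 67 + 32 + 29 + 17 = 377.
Total exposure: 5 + 2 + 5 + 1 + 2 + 1 = 16 hours.
Gamma(α, β) with Poisson data over total exposure Σt gives posterior Gamma(α+Σx, β+Σt) = Gamma(394, 18).
Predictive mean over a 6-hour window = T·E[λ|data] = 6·394/18 = 394/3.

394/3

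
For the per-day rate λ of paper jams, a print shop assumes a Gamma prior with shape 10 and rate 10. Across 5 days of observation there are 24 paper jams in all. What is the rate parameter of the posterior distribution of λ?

Total count 24 over total exposure 5 days.
Conjugate update: add total count to the shape and total exposure to the rate, giving Gamma(34, 15).

15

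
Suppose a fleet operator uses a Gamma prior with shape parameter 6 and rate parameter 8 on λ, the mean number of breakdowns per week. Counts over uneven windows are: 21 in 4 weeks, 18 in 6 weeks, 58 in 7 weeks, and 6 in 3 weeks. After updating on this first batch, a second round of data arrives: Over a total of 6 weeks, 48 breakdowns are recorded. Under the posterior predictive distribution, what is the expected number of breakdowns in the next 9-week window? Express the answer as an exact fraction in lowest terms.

1413/34

Total count: 21 + 18 + 58 + 6 = 103.
Total exposure: 4 + 6 + 7 + 3 = 20 weeks.
After the first batch: Gamma(6 + 103, 8 + 20) = Gamma(109, 28).
Total count 48 over total exposure 6 weeks.
After the second batch: Gamma(109 + 48, 28 + 6) = Gamma(157, 34).
Predictive mean over a 9-week window = T·E[λ|data] = 9·157/34 = 1413/34.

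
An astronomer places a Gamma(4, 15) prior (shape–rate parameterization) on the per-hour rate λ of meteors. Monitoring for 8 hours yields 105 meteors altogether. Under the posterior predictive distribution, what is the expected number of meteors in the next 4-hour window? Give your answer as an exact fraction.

436/23

Total count 105 over total exposure 8 hours.
Conjugate update: add total count to the shape and total exposure to the rate, giving Gamma(109, 23).
Predictive mean over a 4-hour window = T·E[λ|data] = 4·109/23 = 436/23.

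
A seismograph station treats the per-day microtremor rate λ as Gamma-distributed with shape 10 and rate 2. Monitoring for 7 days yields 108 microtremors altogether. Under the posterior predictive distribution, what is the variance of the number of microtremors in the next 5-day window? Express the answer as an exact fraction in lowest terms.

8260/81

Total count 108 over total exposure 7 days.
By Gamma–Poisson conjugacy, the posterior is Gamma(α + Σx, β + Σt) = Gamma(10 + 108, 2 + 7) = Gamma(118, 9).
The posterior predictive for a window of length T is Negative Binomial with variance T·α'·(β'+T)/β'² = 5·118·14/81 = 8260/81.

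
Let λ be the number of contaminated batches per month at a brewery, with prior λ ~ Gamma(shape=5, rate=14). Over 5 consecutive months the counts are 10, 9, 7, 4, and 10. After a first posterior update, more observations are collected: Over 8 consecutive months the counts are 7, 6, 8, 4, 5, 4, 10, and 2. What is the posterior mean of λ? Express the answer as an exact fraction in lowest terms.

91/27

Total count: 10 + 9 + 7 + 4 + 10 = 40.
Total exposure: 5 months.
After the first batch: Gamma(5 + 40, 14 + 5) = Gamma(45, 19).
Total count: 7 + 6 + 8 + 4 + 5 + 4 + 10 + 2 = 46.
Total exposure: 8 months.
After the second batch: Gamma(45 + 46, 19 + 8) = Gamma(91, 27).
Posterior mean = α'/β' = 91/27.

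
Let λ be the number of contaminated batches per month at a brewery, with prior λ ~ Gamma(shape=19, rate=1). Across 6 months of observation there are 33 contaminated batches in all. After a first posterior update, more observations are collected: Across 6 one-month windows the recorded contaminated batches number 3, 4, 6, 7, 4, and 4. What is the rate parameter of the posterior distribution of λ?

13

Total count 33 over total exposure 6 months.
After the first batch: Gamma(19 + 33, 1 + 6) = Gamma(52, 7).
Total count: 3 + 4 + 6 + 7 + 4 + 4 = 28.
Total exposure: 6 months.
After the second batch: Gamma(52 + 28, 7 + 6) = Gamma(80, 13).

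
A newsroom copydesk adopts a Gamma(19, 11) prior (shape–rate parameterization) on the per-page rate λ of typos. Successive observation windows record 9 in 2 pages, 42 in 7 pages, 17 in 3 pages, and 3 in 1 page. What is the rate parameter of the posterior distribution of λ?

Total count: 9 + 42 + 17 + 3 = 71.
Total exposure: 2 + 7 + 3 + 1 = 13 pages.
The Gamma prior is conjugate for the Poisson rate, so λ | data ~ Gamma(19+71, 11+13) = Gamma(90, 24).

24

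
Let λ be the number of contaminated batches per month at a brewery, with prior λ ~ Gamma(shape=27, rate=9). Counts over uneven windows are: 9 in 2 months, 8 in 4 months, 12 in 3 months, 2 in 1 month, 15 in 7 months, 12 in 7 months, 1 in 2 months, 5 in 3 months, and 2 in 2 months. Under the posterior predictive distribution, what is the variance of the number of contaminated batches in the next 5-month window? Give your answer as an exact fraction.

837/64

Total count: 9 + 8 + 12 + 2 + 15 + 12 + 1 + 5 + 2 = 66.
Total exposure: 2 + 4 + 3 + 1 + 7 + 7 + 2 + 3 + 2 = 31 months.
The Gamma prior is conjugate for the Poisson rate, so λ | data ~ Gamma(27+66, 9+31) = Gamma(93, 40).
The posterior predictive for a window of length T is Negative Binomial with variance T·α'·(β'+T)/β'² = 5·93·45/1600 = 837/64.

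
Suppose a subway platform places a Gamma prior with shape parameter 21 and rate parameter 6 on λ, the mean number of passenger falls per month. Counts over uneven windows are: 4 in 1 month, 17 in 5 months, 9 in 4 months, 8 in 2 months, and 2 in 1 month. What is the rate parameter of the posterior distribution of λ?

Total count: 4 + 17 + 9 + 8 + 2 = 40.
Total exposure: 1 + 5 + 4 + 2 + 1 = 13 months.
Posterior: α' = 21 + 40 = 61, β' = 6 + 13 = 19.

19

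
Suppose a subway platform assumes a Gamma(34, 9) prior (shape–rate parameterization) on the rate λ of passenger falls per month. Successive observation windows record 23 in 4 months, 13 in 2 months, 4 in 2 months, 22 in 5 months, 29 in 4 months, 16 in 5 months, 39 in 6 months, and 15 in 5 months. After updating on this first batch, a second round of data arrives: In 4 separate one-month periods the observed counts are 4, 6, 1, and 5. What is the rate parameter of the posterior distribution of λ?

46

Total count: 23 + 13 + 4 + 22 + 29 + 16 + 39 + 15 = 161.
Total exposure: 4 + 2 + 2 + 5 + 4 + 5 + 6 + 5 = 33 months.
After the first batch: Gamma(34 + 161, 9 + 33) = Gamma(195, 42).
Total count: 4 + 6 + 1 + 5 = 16.
Total exposure: 4 months.
After the second batch: Gamma(195 + 16, 42 + 4) = Gamma(211, 46).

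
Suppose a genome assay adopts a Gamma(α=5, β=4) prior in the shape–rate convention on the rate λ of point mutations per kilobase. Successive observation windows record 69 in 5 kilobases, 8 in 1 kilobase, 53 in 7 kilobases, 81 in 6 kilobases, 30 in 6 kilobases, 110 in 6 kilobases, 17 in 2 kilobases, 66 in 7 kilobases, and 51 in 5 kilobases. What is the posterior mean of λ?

10

Total count: 69 + 8 + 53 + 81 + 30 + 110 + 17 + 66 + 51 = 485.
Total exposure: 5 + 1 + 7 + 6 + 6 + 6 + 2 + 7 + 5 = 45 kilobases.
Conjugate update: add total count to the shape and total exposure to the rate, giving Gamma(490, 49).
Posterior mean = α'/β' = 490/49 = 10.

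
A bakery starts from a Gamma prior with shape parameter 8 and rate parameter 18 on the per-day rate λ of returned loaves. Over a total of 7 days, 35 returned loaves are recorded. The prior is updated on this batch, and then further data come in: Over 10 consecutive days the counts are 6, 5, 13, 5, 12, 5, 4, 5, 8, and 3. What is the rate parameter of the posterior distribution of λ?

Total count 35 over total exposure 7 days.
After the first batch: Gamma(8 + 35, 18 + 7) = Gamma(43, 25).
Total count: 6 + 5 + 13 + 5 + 12 + 5 + 4 + 5 + 8 + 3 = 66.
Total exposure: 10 days.
After the second batch: Gamma(43 + 66, 25 + 10) = Gamma(109, 35).

35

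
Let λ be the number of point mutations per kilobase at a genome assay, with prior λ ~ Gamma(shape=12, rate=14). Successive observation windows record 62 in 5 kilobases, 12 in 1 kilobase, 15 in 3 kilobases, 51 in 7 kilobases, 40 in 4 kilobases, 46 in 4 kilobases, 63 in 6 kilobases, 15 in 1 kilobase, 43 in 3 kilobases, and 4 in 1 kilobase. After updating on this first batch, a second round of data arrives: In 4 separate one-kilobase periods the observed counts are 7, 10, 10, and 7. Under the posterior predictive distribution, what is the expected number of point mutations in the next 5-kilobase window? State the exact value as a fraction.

Total count: 62 + 12 + 15 + 51 + 40 + 46 + 63 + 15 + 43 + 4 = 351.
Total exposure: 5 + 1 + 3 + 7 + 4 + 4 + 6 + 1 + 3 + 1 = 35 kilobases.
After the first batch: Gamma(12 + 351, 14 + 35) = Gamma(363, 49).
Total count: 7 + 10 + 10 + 7 = 34.
Total exposure: 4 kilobases.
After the second batch: Gamma(363 + 34, 49 + 4) = Gamma(397, 53).
Predictive mean over a 5-kilobase window = T·E[λ|data] = 5·397/53 = 1985/53.

1985/53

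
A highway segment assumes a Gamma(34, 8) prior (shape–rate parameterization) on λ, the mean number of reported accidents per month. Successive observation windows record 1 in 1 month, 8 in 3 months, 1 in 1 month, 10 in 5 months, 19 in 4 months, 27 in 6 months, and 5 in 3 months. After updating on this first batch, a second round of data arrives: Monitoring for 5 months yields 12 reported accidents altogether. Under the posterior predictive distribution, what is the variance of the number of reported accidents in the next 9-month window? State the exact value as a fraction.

Total count: 1 + 8 + 1 + 10 + 19 + 27 + 5 = 71.
Total exposure: 1 + 3 + 1 + 5 + 4 + 6 + 3 = 23 months.
After the first batch: Gamma(34 + 71, 8 + 23) = Gamma(105, 31).
Total count 12 over total exposure 5 months.
After the second batch: Gamma(105 + 12, 31 + 5) = Gamma(117, 36).
The posterior predictive for a window of length T is Negative Binomial with variance T·α'·(β'+T)/β'² = 9·117·45/1296 = 585/16.

585/16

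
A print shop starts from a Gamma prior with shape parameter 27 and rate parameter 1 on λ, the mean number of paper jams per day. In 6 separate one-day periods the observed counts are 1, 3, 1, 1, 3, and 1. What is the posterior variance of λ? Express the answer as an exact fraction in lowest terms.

37/49

Total count: 1 + 3 + 1 + 1 + 3 + 1 = 10.
Total exposure: 6 days.
The Gamma prior is conjugate for the Poisson rate, so λ | data ~ Gamma(27+10, 1+6) = Gamma(37, 7).
Posterior variance = α'/β'² = 37/49.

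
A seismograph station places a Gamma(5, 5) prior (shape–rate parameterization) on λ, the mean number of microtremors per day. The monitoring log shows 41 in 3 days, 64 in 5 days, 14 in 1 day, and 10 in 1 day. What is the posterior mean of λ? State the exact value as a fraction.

134/15

Total count: 41 + 64 + 14 + 10 = 129.
Total exposure: 3 + 5 + 1 + 1 = 10 days.
Gamma(α, β) with Poisson data over total exposure Σt gives posterior Gamma(α+Σx, β+Σt) = Gamma(134, 15).
Posterior mean = α'/β' = 134/15.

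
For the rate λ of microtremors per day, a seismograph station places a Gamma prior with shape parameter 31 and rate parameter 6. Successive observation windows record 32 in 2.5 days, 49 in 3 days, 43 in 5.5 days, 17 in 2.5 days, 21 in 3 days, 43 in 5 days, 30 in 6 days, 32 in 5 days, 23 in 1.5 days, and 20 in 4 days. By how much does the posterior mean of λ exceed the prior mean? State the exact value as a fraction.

Total count: 32 + 49 + 43 + 17 + 21 + 43 + 30 + 32 + 23 + 20 = 310.
Total exposure: 2.5 + 3 + 5.5 + 2.5 + 3 + 5 + 6 + 5 + 1.5 + 4 = 38 days.
By Gamma–Poisson conjugacy, the posterior is Gamma(α + Σx, β + Σt) = Gamma(31 + 310, 6 + 38) = Gamma(341, 44).
Posterior mean = 341/44 = 31/4; prior mean = 31/6 = 31/6. Difference = 31/4 − 31/6 = 31/12.

31/12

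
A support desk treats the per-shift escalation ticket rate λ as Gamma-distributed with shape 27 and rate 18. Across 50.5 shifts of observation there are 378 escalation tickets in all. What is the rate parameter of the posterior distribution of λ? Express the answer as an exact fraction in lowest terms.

Total count 378 over total exposure 50.5 shifts.
Posterior: α' = 27 + 378 = 405, β' = 18 + 50.5 = 137/2.

137/2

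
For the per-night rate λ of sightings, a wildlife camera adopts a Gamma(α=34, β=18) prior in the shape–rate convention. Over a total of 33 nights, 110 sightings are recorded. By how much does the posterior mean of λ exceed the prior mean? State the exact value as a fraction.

143/153

Total count 110 over total exposure 33 nights.
By Gamma–Poisson conjugacy, the posterior is Gamma(α + Σx, β + Σt) = Gamma(34 + 110, 18 + 33) = Gamma(144, 51).
Posterior mean = 144/51 = 48/17; prior mean = 34/18 = 17/9. Difference = 48/17 − 17/9 = 143/153.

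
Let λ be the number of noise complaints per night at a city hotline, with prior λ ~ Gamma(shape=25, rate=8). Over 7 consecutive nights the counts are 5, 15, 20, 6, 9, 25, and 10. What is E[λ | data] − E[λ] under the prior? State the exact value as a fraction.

Total count: 5 + 15 + 20 + 6 + 9 + 25 + 10 = 90.
Total exposure: 7 nights.
Posterior: α' = 25 + 90 = 115, β' = 8 + 7 = 15.
Posterior mean = 115/15 = 23/3; prior mean = 25/8 = 25/8. Difference = 23/3 − 25/8 = 109/24.

109/24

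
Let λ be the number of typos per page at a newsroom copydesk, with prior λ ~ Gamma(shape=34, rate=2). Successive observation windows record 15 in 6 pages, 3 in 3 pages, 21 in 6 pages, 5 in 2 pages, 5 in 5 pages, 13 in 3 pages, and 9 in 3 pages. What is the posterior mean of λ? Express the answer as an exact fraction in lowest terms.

7/2

Total count: 15 + 3 + 21 + 5 + 5 + 13 + 9 = 71.
Total exposure: 6 + 3 + 6 + 2 + 5 + 3 + 3 = 28 pages.
The Gamma prior is conjugate for the Poisson rate, so λ | data ~ Gamma(34+71, 2+28) = Gamma(105, 30).
Posterior mean = α'/β' = 105/30 = 7/2.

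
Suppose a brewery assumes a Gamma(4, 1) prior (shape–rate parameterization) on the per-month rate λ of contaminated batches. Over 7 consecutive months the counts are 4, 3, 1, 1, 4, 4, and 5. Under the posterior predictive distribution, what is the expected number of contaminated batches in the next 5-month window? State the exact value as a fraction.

65/4

Total count: 4 + 3 + 1 + 1 + 4 + 4 + 5 = 22.
Total exposure: 7 months.
By Gamma–Poisson conjugacy, the posterior is Gamma(α + Σx, β + Σt) = Gamma(4 + 22, 1 + 7) = Gamma(26, 8).
Predictive mean over a 5-month window = T·E[λ|data] = 5·26/8 = 65/4.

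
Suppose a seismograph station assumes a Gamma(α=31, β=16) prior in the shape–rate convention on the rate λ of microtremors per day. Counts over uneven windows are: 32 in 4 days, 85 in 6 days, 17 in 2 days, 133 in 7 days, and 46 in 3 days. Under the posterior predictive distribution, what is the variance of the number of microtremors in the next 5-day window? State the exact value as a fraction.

18490/361

Total count: 32 + 85 + 17 + 133 + 46 = 313.
Total exposure: 4 + 6 + 2 + 7 + 3 = 22 days.
Conjugate update: add total count to the shape and total exposure to the rate, giving Gamma(344, 38).
The posterior predictive for a window of length T is Negative Binomial with variance T·α'·(β'+T)/β'² = 5·344·43/1444 = 18490/361.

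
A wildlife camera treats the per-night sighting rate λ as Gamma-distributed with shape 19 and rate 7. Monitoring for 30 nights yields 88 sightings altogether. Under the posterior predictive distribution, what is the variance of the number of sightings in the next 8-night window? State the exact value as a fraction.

38520/1369

Total count 88 over total exposure 30 nights.
Gamma(α, β) with Poisson data over total exposure Σt gives posterior Gamma(α+Σx, β+Σt) = Gamma(107, 37).
The posterior predictive for a window of length T is Negative Binomial with variance T·α'·(β'+T)/β'² = 8·107·45/1369 = 38520/1369.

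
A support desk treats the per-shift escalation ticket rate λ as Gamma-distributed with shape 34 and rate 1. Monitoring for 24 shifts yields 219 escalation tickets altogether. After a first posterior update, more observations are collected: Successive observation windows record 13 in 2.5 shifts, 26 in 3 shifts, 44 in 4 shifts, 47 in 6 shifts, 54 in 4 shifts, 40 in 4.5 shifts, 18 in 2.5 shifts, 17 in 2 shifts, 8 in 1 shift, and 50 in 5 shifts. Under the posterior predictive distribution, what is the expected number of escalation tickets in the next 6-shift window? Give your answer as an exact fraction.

6840/119

Total count 219 over total exposure 24 shifts.
After the first batch: Gamma(34 + 219, 1 + 24) = Gamma(253, 25).
Total count: 13 + 26 + 44 + 47 + 54 + 40 + 18 + 17 + 8 + 50 = 317.
Total exposure: 2.5 + 3 + 4 + 6 + 4 + 4.5 + 2.5 + 2 + 1 + 5 = 34.5 shifts.
After the second batch: Gamma(253 + 317, 25 + 34.5) = Gamma(570, 119/2).
Predictive mean over a 6-shift window = T·E[λ|data] = 6·570/(119/2) = 6840/119.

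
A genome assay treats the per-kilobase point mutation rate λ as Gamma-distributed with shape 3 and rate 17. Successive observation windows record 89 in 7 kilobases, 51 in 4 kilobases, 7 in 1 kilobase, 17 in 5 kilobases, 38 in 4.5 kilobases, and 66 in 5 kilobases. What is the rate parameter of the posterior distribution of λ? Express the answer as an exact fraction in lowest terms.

Total count: 89 + 51 + 7 + 17 + 38 + 66 = 268.
Total exposure: 7 + 4 + 1 + 5 + 4.5 + 5 = 26.5 kilobases.
Gamma(α, β) with Poisson data over total exposure Σt gives posterior Gamma(α+Σx, β+Σt) = Gamma(271, 87/2).

87/2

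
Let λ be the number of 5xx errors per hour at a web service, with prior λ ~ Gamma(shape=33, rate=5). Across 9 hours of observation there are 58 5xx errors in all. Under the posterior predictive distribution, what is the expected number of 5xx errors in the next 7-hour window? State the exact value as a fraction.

91/2

Total count 58 over total exposure 9 hours.
Posterior: α' = 33 + 58 = 91, β' = 5 + 9 = 14.
Predictive mean over a 7-hour window = T·E[λ|data] = 7·91/14 = 91/2.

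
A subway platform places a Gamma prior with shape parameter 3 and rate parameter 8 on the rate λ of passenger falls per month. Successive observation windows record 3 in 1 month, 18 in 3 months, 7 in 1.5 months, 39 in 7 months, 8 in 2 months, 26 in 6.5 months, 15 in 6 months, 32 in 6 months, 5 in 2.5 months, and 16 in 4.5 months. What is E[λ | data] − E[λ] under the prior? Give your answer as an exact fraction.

Total count: 3 + 18 + 7 + 39 + 8 + 26 + 15 + 32 + 5 + 16 = 169.
Total exposure: 1 + 3 + 1.5 + 7 + 2 + 6.5 + 6 + 6 + 2.5 + 4.5 = 40 months.
Conjugate update: add total count to the shape and total exposure to the rate, giving Gamma(172, 48).
Posterior mean = 172/48 = 43/12; prior mean = 3/8 = 3/8. Difference = 43/12 − 3/8 = 77/24.

77/24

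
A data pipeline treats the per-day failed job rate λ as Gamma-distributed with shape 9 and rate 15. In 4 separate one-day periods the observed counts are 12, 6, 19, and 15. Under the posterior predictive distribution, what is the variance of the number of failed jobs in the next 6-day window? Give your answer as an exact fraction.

Total count: 12 + 6 + 19 + 15 = 52.
Total exposure: 4 days.
By Gamma–Poisson conjugacy, the posterior is Gamma(α + Σx, β + Σt) = Gamma(9 + 52, 15 + 4) = Gamma(61, 19).
The posterior predictive for a window of length T is Negative Binomial with variance T·α'·(β'+T)/β'² = 6·61·25/361 = 9150/361.

9150/361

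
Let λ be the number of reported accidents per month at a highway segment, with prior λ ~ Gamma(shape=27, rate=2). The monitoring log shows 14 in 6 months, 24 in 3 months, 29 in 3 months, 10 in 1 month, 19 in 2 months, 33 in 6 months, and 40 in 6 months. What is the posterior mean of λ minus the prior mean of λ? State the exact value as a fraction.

Total count: 14 + 24 + 29 + 10 + 19 + 33 + 40 = 169.
Total exposure: 6 + 3 + 3 + 1 + 2 + 6 + 6 = 27 months.
Posterior: α' = 27 + 169 = 196, β' = 2 + 27 = 29.
Posterior mean = 196/29 = 196/29; prior mean = 27/2 = 27/2. Difference = 196/29 − 27/2 = -391/58.

-391/58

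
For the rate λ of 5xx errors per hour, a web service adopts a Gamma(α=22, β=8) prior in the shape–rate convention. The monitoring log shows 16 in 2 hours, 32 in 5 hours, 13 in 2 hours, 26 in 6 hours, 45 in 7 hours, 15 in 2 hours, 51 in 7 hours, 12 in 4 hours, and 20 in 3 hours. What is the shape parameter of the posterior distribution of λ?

252

Total count: 16 + 32 + 13 + 26 + 45 + 15 + 51 + 12 + 20 = 230.
Total exposure: 2 + 5 + 2 + 6 + 7 + 2 + 7 + 4 + 3 = 38 hours.
Conjugate update: add total count to the shape and total exposure to the rate, giving Gamma(252, 46).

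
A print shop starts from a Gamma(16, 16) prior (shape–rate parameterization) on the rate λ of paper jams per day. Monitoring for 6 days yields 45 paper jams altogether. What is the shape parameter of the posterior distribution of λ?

Total count 45 over total exposure 6 days.
The Gamma prior is conjugate for the Poisson rate, so λ | data ~ Gamma(16+45, 16+6) = Gamma(61, 22).

61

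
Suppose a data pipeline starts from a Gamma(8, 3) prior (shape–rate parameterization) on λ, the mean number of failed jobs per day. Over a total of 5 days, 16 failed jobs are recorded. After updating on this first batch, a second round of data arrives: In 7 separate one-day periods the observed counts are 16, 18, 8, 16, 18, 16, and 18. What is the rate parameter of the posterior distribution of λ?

Total count 16 over total exposure 5 days.
After the first batch: Gamma(8 + 16, 3 + 5) = Gamma(24, 8).
Total count: 16 + 18 + 8 + 16 + 18 + 16 + 18 = 110.
Total exposure: 7 days.
After the second batch: Gamma(24 + 110, 8 + 7) = Gamma(134, 15).

15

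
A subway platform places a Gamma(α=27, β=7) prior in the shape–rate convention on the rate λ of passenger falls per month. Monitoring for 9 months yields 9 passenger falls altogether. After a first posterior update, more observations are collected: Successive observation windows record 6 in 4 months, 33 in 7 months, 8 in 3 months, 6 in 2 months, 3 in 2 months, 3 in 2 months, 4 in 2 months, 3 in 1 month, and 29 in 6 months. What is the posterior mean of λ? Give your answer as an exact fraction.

Total count 9 over total exposure 9 months.
After the first batch: Gamma(27 + 9, 7 + 9) = Gamma(36, 16).
Total count: 6 + 33 + 8 + 6 + 3 + 3 + 4 + 3 + 29 = 95.
Total exposure: 4 + 7 + 3 + 2 + 2 + 2 + 2 + 1 + 6 = 29 months.
After the second batch: Gamma(36 + 95, 16 + 29) = Gamma(131, 45).
Posterior mean = α'/β' = 131/45.

131/45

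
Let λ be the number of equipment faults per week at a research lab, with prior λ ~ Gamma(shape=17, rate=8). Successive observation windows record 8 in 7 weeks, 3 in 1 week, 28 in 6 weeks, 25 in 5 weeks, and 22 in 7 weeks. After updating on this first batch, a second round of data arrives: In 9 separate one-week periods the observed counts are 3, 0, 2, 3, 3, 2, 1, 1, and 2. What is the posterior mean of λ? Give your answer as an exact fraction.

120/43

Total count: 8 + 3 + 28 + 25 + 22 = 86.
Total exposure: 7 + 1 + 6 + 5 + 7 = 26 weeks.
After the first batch: Gamma(17 + 86, 8 + 26) = Gamma(103, 34).
Total count: 3 + 0 + 2 + 3 + 3 + 2 + 1 + 1 + 2 = 17.
Total exposure: 9 weeks.
After the second batch: Gamma(103 + 17, 34 + 9) = Gamma(120, 43).
Posterior mean = α'/β' = 120/43.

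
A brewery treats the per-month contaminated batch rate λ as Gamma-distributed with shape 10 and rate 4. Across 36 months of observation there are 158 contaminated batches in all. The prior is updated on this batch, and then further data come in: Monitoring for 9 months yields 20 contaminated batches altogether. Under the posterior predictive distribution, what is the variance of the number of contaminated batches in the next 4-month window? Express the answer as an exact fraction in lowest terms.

Total count 158 over total exposure 36 months.
After the first batch: Gamma(10 + 158, 4 + 36) = Gamma(168, 40).
Total count 20 over total exposure 9 months.
After the second batch: Gamma(168 + 20, 40 + 9) = Gamma(188, 49).
The posterior predictive for a window of length T is Negative Binomial with variance T·α'·(β'+T)/β'² = 4·188·53/2401 = 39856/2401.

39856/2401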